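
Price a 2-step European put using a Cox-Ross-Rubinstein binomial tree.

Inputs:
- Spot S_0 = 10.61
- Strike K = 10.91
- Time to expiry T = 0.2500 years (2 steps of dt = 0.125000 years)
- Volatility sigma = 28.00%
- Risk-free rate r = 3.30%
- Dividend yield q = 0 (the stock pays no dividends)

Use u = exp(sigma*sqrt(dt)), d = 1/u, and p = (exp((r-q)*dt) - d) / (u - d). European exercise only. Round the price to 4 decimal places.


Answer: Price = V(0,0) = 0.7042

Derivation:
dt = T/N = 0.125000
u = exp(sigma*sqrt(dt)) = 1.104061; d = 1/u = 0.905747
p = (exp((r-q)*dt) - d) / (u - d) = 0.496115
Discount per step: exp(-r*dt) = 0.995883
Stock lattice S(k, i) with i counting down-moves:
  k=0: S(0,0) = 10.6100
  k=1: S(1,0) = 11.7141; S(1,1) = 9.6100
  k=2: S(2,0) = 12.9331; S(2,1) = 10.6100; S(2,2) = 8.7042
Terminal payoffs V(N, i) = max(K - S_T, 0):
  V(2,0) = 0.000000; V(2,1) = 0.300000; V(2,2) = 2.205788
Backward induction: V(k, i) = exp(-r*dt) * [p * V(k+1, i) + (1-p) * V(k+1, i+1)].
  V(1,0) = exp(-r*dt) * [p*0.000000 + (1-p)*0.300000] = 0.150543
  V(1,1) = exp(-r*dt) * [p*0.300000 + (1-p)*2.205788] = 1.255110
  V(0,0) = exp(-r*dt) * [p*0.150543 + (1-p)*1.255110] = 0.704207


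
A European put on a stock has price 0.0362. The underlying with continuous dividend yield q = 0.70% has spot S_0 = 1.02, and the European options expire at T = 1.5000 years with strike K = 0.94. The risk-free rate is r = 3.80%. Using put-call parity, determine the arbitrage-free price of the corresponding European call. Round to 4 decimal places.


Answer: Call price = 0.1576

Derivation:
Put-call parity: C - P = S_0 * exp(-qT) - K * exp(-rT).
S_0 * exp(-qT) = 1.0200 * 0.98955493 = 1.00934603
K * exp(-rT) = 0.9400 * 0.94459407 = 0.88791843
C = P + S*exp(-qT) - K*exp(-rT)
C = 0.0362 + 1.00934603 - 0.88791843 = 0.1576


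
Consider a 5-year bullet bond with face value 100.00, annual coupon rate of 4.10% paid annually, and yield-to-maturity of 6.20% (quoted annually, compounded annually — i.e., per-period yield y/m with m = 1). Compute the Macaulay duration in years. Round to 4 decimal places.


Answer: Macaulay duration = 4.6007 years

Derivation:
Coupon per period c = face * coupon_rate / m = 4.100000
Periods per year m = 1; per-period yield y/m = 0.062000
Number of cashflows N = 5
Cashflows (t years, CF_t, discount factor 1/(1+y/m)^(m*t), PV):
  t = 1.0000: CF_t = 4.100000, DF = 0.941620, PV = 3.860640
  t = 2.0000: CF_t = 4.100000, DF = 0.886647, PV = 3.635255
  t = 3.0000: CF_t = 4.100000, DF = 0.834885, PV = 3.423027
  t = 4.0000: CF_t = 4.100000, DF = 0.786144, PV = 3.223189
  t = 5.0000: CF_t = 104.100000, DF = 0.740248, PV = 77.059848
Price P = sum_t PV_t = 91.201958
Macaulay numerator sum_t t * PV_t:
  t * PV_t at t = 1.0000: 3.860640
  t * PV_t at t = 2.0000: 7.270509
  t * PV_t at t = 3.0000: 10.269081
  t * PV_t at t = 4.0000: 12.892757
  t * PV_t at t = 5.0000: 385.299238
Macaulay duration D = (sum_t t * PV_t) / P = 419.592224 / 91.201958 = 4.600693


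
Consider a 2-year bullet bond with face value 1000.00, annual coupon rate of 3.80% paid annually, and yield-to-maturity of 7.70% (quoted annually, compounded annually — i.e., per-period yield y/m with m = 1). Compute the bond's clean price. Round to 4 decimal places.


Answer: Price = 930.1656

Derivation:
Coupon per period c = face * coupon_rate / m = 38.000000
Periods per year m = 1; per-period yield y/m = 0.077000
Number of cashflows N = 2
Cashflows (t years, CF_t, discount factor 1/(1+y/m)^(m*t), PV):
  t = 1.0000: CF_t = 38.000000, DF = 0.928505, PV = 35.283194
  t = 2.0000: CF_t = 1038.000000, DF = 0.862122, PV = 894.882359
Price P = sum_t PV_t = 930.165553


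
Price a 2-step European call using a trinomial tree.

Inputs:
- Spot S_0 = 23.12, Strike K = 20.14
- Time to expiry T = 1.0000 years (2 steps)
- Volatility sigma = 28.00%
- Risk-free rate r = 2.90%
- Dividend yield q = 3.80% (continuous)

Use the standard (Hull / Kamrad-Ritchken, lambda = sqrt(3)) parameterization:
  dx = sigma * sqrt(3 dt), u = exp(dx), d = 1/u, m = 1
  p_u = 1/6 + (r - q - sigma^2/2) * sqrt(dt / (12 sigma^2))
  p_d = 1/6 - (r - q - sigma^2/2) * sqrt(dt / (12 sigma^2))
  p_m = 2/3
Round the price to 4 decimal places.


dt = T/N = 0.500000; dx = sigma*sqrt(3*dt) = 0.342929
u = exp(dx) = 1.409068; d = 1/u = 0.709689
p_u = 0.131528, p_m = 0.666667, p_d = 0.201805
Discount per step: exp(-r*dt) = 0.985605
Stock lattice S(k, j) with j the centered position index:
  k=0: S(0,+0) = 23.1200
  k=1: S(1,-1) = 16.4080; S(1,+0) = 23.1200; S(1,+1) = 32.5777
  k=2: S(2,-2) = 11.6446; S(2,-1) = 16.4080; S(2,+0) = 23.1200; S(2,+1) = 32.5777; S(2,+2) = 45.9041
Terminal payoffs V(N, j) = max(S_T - K, 0):
  V(2,-2) = 0.000000; V(2,-1) = 0.000000; V(2,+0) = 2.980000; V(2,+1) = 12.437654; V(2,+2) = 25.764134
Backward induction: V(k, j) = exp(-r*dt) * [p_u * V(k+1, j+1) + p_m * V(k+1, j) + p_d * V(k+1, j-1)]
  V(1,-1) = exp(-r*dt) * [p_u*2.980000 + p_m*0.000000 + p_d*0.000000] = 0.386312
  V(1,+0) = exp(-r*dt) * [p_u*12.437654 + p_m*2.980000 + p_d*0.000000] = 3.570420
  V(1,+1) = exp(-r*dt) * [p_u*25.764134 + p_m*12.437654 + p_d*2.980000] = 12.105056
  V(0,+0) = exp(-r*dt) * [p_u*12.105056 + p_m*3.570420 + p_d*0.386312] = 3.992088

Answer: Price = V(0,0) = 3.9921


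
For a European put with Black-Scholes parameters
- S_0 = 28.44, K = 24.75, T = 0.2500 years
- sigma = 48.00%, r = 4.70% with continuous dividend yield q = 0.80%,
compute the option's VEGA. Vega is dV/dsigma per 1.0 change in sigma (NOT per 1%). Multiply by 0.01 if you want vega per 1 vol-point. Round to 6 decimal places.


d1 = 0.7396713163; d2 = 0.4996713163
phi(d1) = 0.3034630685; exp(-qT) = 0.9980019987; exp(-rT) = 0.9883187617
Vega = S * exp(-qT) * phi(d1) * sqrt(T) = 28.4400 * 0.9980019987 * 0.3034630685 * 0.5000000000 = 4.306623

Answer: Vega = 4.306623


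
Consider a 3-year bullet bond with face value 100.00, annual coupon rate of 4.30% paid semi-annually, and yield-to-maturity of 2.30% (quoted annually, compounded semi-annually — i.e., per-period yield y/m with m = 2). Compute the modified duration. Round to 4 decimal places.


Coupon per period c = face * coupon_rate / m = 2.150000
Periods per year m = 2; per-period yield y/m = 0.011500
Number of cashflows N = 6
Cashflows (t years, CF_t, discount factor 1/(1+y/m)^(m*t), PV):
  t = 0.5000: CF_t = 2.150000, DF = 0.988631, PV = 2.125556
  t = 1.0000: CF_t = 2.150000, DF = 0.977391, PV = 2.101390
  t = 1.5000: CF_t = 2.150000, DF = 0.966279, PV = 2.077499
  t = 2.0000: CF_t = 2.150000, DF = 0.955293, PV = 2.053879
  t = 2.5000: CF_t = 2.150000, DF = 0.944432, PV = 2.030528
  t = 3.0000: CF_t = 102.150000, DF = 0.933694, PV = 95.376866
Price P = sum_t PV_t = 105.765719
First compute Macaulay numerator sum_t t * PV_t:
  t * PV_t at t = 0.5000: 1.062778
  t * PV_t at t = 1.0000: 2.101390
  t * PV_t at t = 1.5000: 3.116248
  t * PV_t at t = 2.0000: 4.107759
  t * PV_t at t = 2.5000: 5.076320
  t * PV_t at t = 3.0000: 286.130598
Macaulay duration D = 301.595094 / 105.765719 = 2.851539
Modified duration = D / (1 + y/m) = 2.851539 / (1 + 0.011500) = 2.819119

Answer: Modified duration = 2.8191


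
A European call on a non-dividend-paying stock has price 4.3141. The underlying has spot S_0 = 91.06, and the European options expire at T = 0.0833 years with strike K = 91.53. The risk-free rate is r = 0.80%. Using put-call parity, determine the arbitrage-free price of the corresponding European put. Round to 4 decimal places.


Put-call parity: C - P = S_0 * exp(-qT) - K * exp(-rT).
S_0 * exp(-qT) = 91.0600 * 1.00000000 = 91.06000000
K * exp(-rT) = 91.5300 * 0.99933382 = 91.46902473
P = C - S*exp(-qT) + K*exp(-rT)
P = 4.3141 - 91.06000000 + 91.46902473 = 4.7231

Answer: Put price = 4.7231


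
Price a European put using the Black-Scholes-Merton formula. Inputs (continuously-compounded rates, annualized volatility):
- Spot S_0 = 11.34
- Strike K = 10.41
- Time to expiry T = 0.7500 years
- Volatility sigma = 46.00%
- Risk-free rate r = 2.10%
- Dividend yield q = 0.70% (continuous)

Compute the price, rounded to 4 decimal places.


Answer: Price = 1.2313

Derivation:
d1 = (ln(S/K) + (r - q + 0.5*sigma^2) * T) / (sigma * sqrt(T)) = 0.44034107
d2 = d1 - sigma * sqrt(T) = 0.04196939
exp(-rT) = 0.98437338; exp(-qT) = 0.99476376
P = K * exp(-rT) * N(-d2) - S_0 * exp(-qT) * N(-d1)
N(-d1) = 0.32984505; N(-d2) = 0.48326155
P = 10.4100 * 0.98437338 * 0.48326155 - 11.3400 * 0.99476376 * 0.32984505 = 1.2313


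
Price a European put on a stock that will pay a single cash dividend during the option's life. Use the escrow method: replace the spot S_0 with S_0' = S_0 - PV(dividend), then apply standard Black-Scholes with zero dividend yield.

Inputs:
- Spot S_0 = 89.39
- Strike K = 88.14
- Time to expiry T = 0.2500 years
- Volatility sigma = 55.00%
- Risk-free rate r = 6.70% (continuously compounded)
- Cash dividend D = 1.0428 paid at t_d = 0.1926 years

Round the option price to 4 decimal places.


Answer: Price = 8.7524

Derivation:
PV(D) = D * exp(-r * t_d) = 1.0428 * 0.98717870 = 1.02942995
S_0' = S_0 - PV(D) = 89.3900 - 1.02942995 = 88.36057005
d1 = (ln(S_0'/K) + (r + sigma^2/2)*T) / (sigma*sqrt(T)) = 0.20749771
d2 = d1 - sigma*sqrt(T) = -0.06750229
exp(-rT) = 0.98338950
N(-d1) = 0.41781059; N(-d2) = 0.52690908
P = K * exp(-rT) * N(-d2) - S_0' * N(-d1) = 88.1400 * 0.98338950 * 0.52690908 - 88.36057005 * 0.41781059 = 8.7524


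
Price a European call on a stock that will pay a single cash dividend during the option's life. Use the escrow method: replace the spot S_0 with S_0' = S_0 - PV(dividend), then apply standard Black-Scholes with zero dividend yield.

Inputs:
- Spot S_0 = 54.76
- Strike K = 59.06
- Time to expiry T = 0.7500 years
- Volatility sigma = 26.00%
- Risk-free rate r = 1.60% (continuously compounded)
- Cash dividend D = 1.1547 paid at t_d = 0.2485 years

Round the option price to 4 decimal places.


PV(D) = D * exp(-r * t_d) = 1.1547 * 0.99603189 = 1.15011803
S_0' = S_0 - PV(D) = 54.7600 - 1.15011803 = 53.60988197
d1 = (ln(S_0'/K) + (r + sigma^2/2)*T) / (sigma*sqrt(T)) = -0.26411759
d2 = d1 - sigma*sqrt(T) = -0.48928419
exp(-rT) = 0.98807171
N(d1) = 0.39584466; N(d2) = 0.31232026
C = S_0' * N(d1) - K * exp(-rT) * N(d2) = 53.60988197 * 0.39584466 - 59.0600 * 0.98807171 * 0.31232026 = 2.9956

Answer: Price = 2.9956


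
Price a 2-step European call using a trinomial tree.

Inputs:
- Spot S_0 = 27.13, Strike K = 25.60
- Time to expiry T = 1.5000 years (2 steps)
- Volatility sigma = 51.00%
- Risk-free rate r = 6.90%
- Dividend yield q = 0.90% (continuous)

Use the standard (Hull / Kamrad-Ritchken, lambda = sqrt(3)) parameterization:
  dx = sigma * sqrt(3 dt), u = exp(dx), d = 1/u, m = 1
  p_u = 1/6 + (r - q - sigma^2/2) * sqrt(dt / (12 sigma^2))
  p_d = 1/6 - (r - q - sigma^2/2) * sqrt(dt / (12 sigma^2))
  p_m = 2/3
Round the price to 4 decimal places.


dt = T/N = 0.750000; dx = sigma*sqrt(3*dt) = 0.765000
u = exp(dx) = 2.148994; d = 1/u = 0.465334
p_u = 0.132328, p_m = 0.666667, p_d = 0.201005
Discount per step: exp(-r*dt) = 0.949566
Stock lattice S(k, j) with j the centered position index:
  k=0: S(0,+0) = 27.1300
  k=1: S(1,-1) = 12.6245; S(1,+0) = 27.1300; S(1,+1) = 58.3022
  k=2: S(2,-2) = 5.8746; S(2,-1) = 12.6245; S(2,+0) = 27.1300; S(2,+1) = 58.3022; S(2,+2) = 125.2911
Terminal payoffs V(N, j) = max(S_T - K, 0):
  V(2,-2) = 0.000000; V(2,-1) = 0.000000; V(2,+0) = 1.530000; V(2,+1) = 32.702217; V(2,+2) = 99.691137
Backward induction: V(k, j) = exp(-r*dt) * [p_u * V(k+1, j+1) + p_m * V(k+1, j) + p_d * V(k+1, j-1)]
  V(1,-1) = exp(-r*dt) * [p_u*1.530000 + p_m*0.000000 + p_d*0.000000] = 0.192252
  V(1,+0) = exp(-r*dt) * [p_u*32.702217 + p_m*1.530000 + p_d*0.000000] = 5.077742
  V(1,+1) = exp(-r*dt) * [p_u*99.691137 + p_m*32.702217 + p_d*1.530000] = 33.520626
  V(0,+0) = exp(-r*dt) * [p_u*33.520626 + p_m*5.077742 + p_d*0.192252] = 7.463151

Answer: Price = V(0,0) = 7.4632


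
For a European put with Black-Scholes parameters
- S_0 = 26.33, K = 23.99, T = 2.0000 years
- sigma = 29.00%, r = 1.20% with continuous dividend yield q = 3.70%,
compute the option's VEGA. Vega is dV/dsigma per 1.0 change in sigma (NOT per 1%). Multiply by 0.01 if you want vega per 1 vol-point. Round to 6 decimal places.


d1 = 0.3100831397; d2 = -0.1000387934
phi(d1) = 0.3802165539; exp(-qT) = 0.9286716938; exp(-rT) = 0.9762857098
Vega = S * exp(-qT) * phi(d1) * sqrt(T) = 26.3300 * 0.9286716938 * 0.3802165539 * 1.4142135624 = 13.147982

Answer: Vega = 13.147982


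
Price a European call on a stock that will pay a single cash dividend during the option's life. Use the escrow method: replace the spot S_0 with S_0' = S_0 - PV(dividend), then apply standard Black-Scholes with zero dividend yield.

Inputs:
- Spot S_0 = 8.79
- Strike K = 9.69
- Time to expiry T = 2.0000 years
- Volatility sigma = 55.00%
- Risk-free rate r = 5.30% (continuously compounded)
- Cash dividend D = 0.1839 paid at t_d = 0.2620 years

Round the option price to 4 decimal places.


PV(D) = D * exp(-r * t_d) = 0.1839 * 0.98620997 = 0.18136401
S_0' = S_0 - PV(D) = 8.7900 - 0.18136401 = 8.60863599
d1 = (ln(S_0'/K) + (r + sigma^2/2)*T) / (sigma*sqrt(T)) = 0.37305856
d2 = d1 - sigma*sqrt(T) = -0.40475890
exp(-rT) = 0.89942465
N(d1) = 0.64544757; N(d2) = 0.34282737
C = S_0' * N(d1) - K * exp(-rT) * N(d2) = 8.60863599 * 0.64544757 - 9.6900 * 0.89942465 * 0.34282737 = 2.5685

Answer: Price = 2.5685


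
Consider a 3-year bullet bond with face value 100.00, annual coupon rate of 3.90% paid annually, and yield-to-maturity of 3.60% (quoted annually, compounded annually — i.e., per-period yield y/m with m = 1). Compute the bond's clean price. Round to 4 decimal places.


Answer: Price = 100.8389

Derivation:
Coupon per period c = face * coupon_rate / m = 3.900000
Periods per year m = 1; per-period yield y/m = 0.036000
Number of cashflows N = 3
Cashflows (t years, CF_t, discount factor 1/(1+y/m)^(m*t), PV):
  t = 1.0000: CF_t = 3.900000, DF = 0.965251, PV = 3.764479
  t = 2.0000: CF_t = 3.900000, DF = 0.931709, PV = 3.633667
  t = 3.0000: CF_t = 103.900000, DF = 0.899333, PV = 93.440743
Price P = sum_t PV_t = 100.838888


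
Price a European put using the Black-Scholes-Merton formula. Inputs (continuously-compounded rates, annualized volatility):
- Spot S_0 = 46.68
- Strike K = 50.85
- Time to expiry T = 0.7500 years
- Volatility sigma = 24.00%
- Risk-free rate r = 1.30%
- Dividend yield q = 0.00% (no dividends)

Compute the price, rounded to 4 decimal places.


Answer: Price = 6.1173

Derivation:
d1 = (ln(S/K) + (r - q + 0.5*sigma^2) * T) / (sigma * sqrt(T)) = -0.26083875
d2 = d1 - sigma * sqrt(T) = -0.46868484
exp(-rT) = 0.99029738; exp(-qT) = 1.00000000
P = K * exp(-rT) * N(-d2) - S_0 * exp(-qT) * N(-d1)
N(-d1) = 0.60289157; N(-d2) = 0.68035254
P = 50.8500 * 0.99029738 * 0.68035254 - 46.6800 * 1.00000000 * 0.60289157 = 6.1173


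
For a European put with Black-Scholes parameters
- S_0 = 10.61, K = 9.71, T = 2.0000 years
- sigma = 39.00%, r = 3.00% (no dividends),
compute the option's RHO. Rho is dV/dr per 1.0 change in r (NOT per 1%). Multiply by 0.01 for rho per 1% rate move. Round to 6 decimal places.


Answer: Rho = -9.190296

Derivation:
d1 = 0.5452711984; d2 = -0.0062720910
phi(d1) = 0.3438331140; exp(-qT) = 1.0000000000; exp(-rT) = 0.9417645336
N(-d2) = 0.5025021859
Rho = -K*T*exp(-rT)*N(-d2) = -9.7100 * 2.0000 * 0.9417645336 * 0.5025021859 = -9.190296


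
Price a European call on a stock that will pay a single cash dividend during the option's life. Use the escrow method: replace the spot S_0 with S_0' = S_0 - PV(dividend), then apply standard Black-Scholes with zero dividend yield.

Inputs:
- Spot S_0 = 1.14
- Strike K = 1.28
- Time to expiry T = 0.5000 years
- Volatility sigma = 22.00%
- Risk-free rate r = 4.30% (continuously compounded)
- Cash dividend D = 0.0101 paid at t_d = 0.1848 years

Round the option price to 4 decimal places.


Answer: Price = 0.0281

Derivation:
PV(D) = D * exp(-r * t_d) = 0.0101 * 0.99208509 = 0.01002006
S_0' = S_0 - PV(D) = 1.1400 - 0.01002006 = 1.12997994
d1 = (ln(S_0'/K) + (r + sigma^2/2)*T) / (sigma*sqrt(T)) = -0.58535712
d2 = d1 - sigma*sqrt(T) = -0.74092061
exp(-rT) = 0.97872948
N(d1) = 0.27915381; N(d2) = 0.22937079
C = S_0' * N(d1) - K * exp(-rT) * N(d2) = 1.12997994 * 0.27915381 - 1.2800 * 0.97872948 * 0.22937079 = 0.0281


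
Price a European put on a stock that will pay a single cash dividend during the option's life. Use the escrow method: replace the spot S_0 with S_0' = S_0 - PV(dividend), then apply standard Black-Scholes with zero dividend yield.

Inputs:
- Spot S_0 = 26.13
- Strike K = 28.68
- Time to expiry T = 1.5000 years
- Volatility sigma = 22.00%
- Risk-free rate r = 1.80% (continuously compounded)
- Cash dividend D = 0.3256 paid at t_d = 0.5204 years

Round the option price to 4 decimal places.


PV(D) = D * exp(-r * t_d) = 0.3256 * 0.99067654 = 0.32256428
S_0' = S_0 - PV(D) = 26.1300 - 0.32256428 = 25.80743572
d1 = (ln(S_0'/K) + (r + sigma^2/2)*T) / (sigma*sqrt(T)) = -0.15675754
d2 = d1 - sigma*sqrt(T) = -0.42620141
exp(-rT) = 0.97336124
N(-d1) = 0.56228203; N(-d2) = 0.66501946
P = K * exp(-rT) * N(-d2) - S_0' * N(-d1) = 28.6800 * 0.97336124 * 0.66501946 - 25.80743572 * 0.56228203 = 4.0536

Answer: Price = 4.0536


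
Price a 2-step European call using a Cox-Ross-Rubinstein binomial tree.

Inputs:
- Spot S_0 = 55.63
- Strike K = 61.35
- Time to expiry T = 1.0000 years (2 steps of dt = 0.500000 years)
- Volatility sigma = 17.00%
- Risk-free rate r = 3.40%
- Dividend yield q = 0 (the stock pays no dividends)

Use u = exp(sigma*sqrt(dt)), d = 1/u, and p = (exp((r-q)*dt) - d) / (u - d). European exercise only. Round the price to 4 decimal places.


dt = T/N = 0.500000
u = exp(sigma*sqrt(dt)) = 1.127732; d = 1/u = 0.886736
p = (exp((r-q)*dt) - d) / (u - d) = 0.541128
Discount per step: exp(-r*dt) = 0.983144
Stock lattice S(k, i) with i counting down-moves:
  k=0: S(0,0) = 55.6300
  k=1: S(1,0) = 62.7357; S(1,1) = 49.3291
  k=2: S(2,0) = 70.7490; S(2,1) = 55.6300; S(2,2) = 43.7419
Terminal payoffs V(N, i) = max(S_T - K, 0):
  V(2,0) = 9.399037; V(2,1) = 0.000000; V(2,2) = 0.000000
Backward induction: V(k, i) = exp(-r*dt) * [p * V(k+1, i) + (1-p) * V(k+1, i+1)].
  V(1,0) = exp(-r*dt) * [p*9.399037 + (1-p)*0.000000] = 5.000348
  V(1,1) = exp(-r*dt) * [p*0.000000 + (1-p)*0.000000] = 0.000000
  V(0,0) = exp(-r*dt) * [p*5.000348 + (1-p)*0.000000] = 2.660217

Answer: Price = V(0,0) = 2.6602


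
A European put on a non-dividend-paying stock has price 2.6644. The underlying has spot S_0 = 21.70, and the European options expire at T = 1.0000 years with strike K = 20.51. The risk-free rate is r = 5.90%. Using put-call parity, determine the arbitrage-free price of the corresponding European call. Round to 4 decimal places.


Put-call parity: C - P = S_0 * exp(-qT) - K * exp(-rT).
S_0 * exp(-qT) = 21.7000 * 1.00000000 = 21.70000000
K * exp(-rT) = 20.5100 * 0.94270677 = 19.33491584
C = P + S*exp(-qT) - K*exp(-rT)
C = 2.6644 + 21.70000000 - 19.33491584 = 5.0295

Answer: Call price = 5.0295


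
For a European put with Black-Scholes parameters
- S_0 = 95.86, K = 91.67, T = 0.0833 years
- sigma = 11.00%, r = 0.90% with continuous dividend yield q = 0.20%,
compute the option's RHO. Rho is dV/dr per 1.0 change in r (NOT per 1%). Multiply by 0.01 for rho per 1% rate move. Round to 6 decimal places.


Answer: Rho = -0.604569

Derivation:
d1 = 1.4420061659; d2 = 1.4102582526
phi(d1) = 0.1410516104; exp(-qT) = 0.9998334139; exp(-rT) = 0.9992505810
N(-d2) = 0.0792317204
Rho = -K*T*exp(-rT)*N(-d2) = -91.6700 * 0.0833 * 0.9992505810 * 0.0792317204 = -0.604569


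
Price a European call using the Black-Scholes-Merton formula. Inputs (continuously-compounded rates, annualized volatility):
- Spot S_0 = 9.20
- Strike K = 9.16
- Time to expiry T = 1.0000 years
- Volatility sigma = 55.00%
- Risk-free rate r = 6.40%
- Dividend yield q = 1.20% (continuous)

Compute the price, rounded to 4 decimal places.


Answer: Price = 2.1746

Derivation:
d1 = (ln(S/K) + (r - q + 0.5*sigma^2) * T) / (sigma * sqrt(T)) = 0.37746783
d2 = d1 - sigma * sqrt(T) = -0.17253217
exp(-rT) = 0.93800500; exp(-qT) = 0.98807171
C = S_0 * exp(-qT) * N(d1) - K * exp(-rT) * N(d2)
N(d1) = 0.64708702; N(d2) = 0.43150959
C = 9.2000 * 0.98807171 * 0.64708702 - 9.1600 * 0.93800500 * 0.43150959 = 2.1746


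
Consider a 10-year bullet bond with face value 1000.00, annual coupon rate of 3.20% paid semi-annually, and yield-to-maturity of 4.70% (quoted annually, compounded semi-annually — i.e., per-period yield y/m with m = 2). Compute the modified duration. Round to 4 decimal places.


Answer: Modified duration = 8.3304

Derivation:
Coupon per period c = face * coupon_rate / m = 16.000000
Periods per year m = 2; per-period yield y/m = 0.023500
Number of cashflows N = 20
Cashflows (t years, CF_t, discount factor 1/(1+y/m)^(m*t), PV):
  t = 0.5000: CF_t = 16.000000, DF = 0.977040, PV = 15.632633
  t = 1.0000: CF_t = 16.000000, DF = 0.954606, PV = 15.273701
  t = 1.5000: CF_t = 16.000000, DF = 0.932688, PV = 14.923010
  t = 2.0000: CF_t = 16.000000, DF = 0.911273, PV = 14.580372
  t = 2.5000: CF_t = 16.000000, DF = 0.890350, PV = 14.245600
  t = 3.0000: CF_t = 16.000000, DF = 0.869907, PV = 13.918515
  t = 3.5000: CF_t = 16.000000, DF = 0.849934, PV = 13.598940
  t = 4.0000: CF_t = 16.000000, DF = 0.830419, PV = 13.286702
  t = 4.5000: CF_t = 16.000000, DF = 0.811352, PV = 12.981634
  t = 5.0000: CF_t = 16.000000, DF = 0.792723, PV = 12.683570
  t = 5.5000: CF_t = 16.000000, DF = 0.774522, PV = 12.392350
  t = 6.0000: CF_t = 16.000000, DF = 0.756739, PV = 12.107816
  t = 6.5000: CF_t = 16.000000, DF = 0.739363, PV = 11.829816
  t = 7.0000: CF_t = 16.000000, DF = 0.722387, PV = 11.558198
  t = 7.5000: CF_t = 16.000000, DF = 0.705801, PV = 11.292817
  t = 8.0000: CF_t = 16.000000, DF = 0.689596, PV = 11.033529
  t = 8.5000: CF_t = 16.000000, DF = 0.673762, PV = 10.780194
  t = 9.0000: CF_t = 16.000000, DF = 0.658292, PV = 10.532676
  t = 9.5000: CF_t = 16.000000, DF = 0.643178, PV = 10.290842
  t = 10.0000: CF_t = 1016.000000, DF = 0.628410, PV = 638.464520
Price P = sum_t PV_t = 881.407434
First compute Macaulay numerator sum_t t * PV_t:
  t * PV_t at t = 0.5000: 7.816317
  t * PV_t at t = 1.0000: 15.273701
  t * PV_t at t = 1.5000: 22.384516
  t * PV_t at t = 2.0000: 29.160743
  t * PV_t at t = 2.5000: 35.614000
  t * PV_t at t = 3.0000: 41.755545
  t * PV_t at t = 3.5000: 47.596290
  t * PV_t at t = 4.0000: 53.146809
  t * PV_t at t = 4.5000: 58.417353
  t * PV_t at t = 5.0000: 63.417850
  t * PV_t at t = 5.5000: 68.157924
  t * PV_t at t = 6.0000: 72.646897
  t * PV_t at t = 6.5000: 76.893801
  t * PV_t at t = 7.0000: 80.907385
  t * PV_t at t = 7.5000: 84.696125
  t * PV_t at t = 8.0000: 88.268230
  t * PV_t at t = 8.5000: 91.631651
  t * PV_t at t = 9.0000: 94.794087
  t * PV_t at t = 9.5000: 97.762994
  t * PV_t at t = 10.0000: 6384.645197
Macaulay duration D = 7514.987415 / 881.407434 = 8.526122
Modified duration = D / (1 + y/m) = 8.526122 / (1 + 0.023500) = 8.330359


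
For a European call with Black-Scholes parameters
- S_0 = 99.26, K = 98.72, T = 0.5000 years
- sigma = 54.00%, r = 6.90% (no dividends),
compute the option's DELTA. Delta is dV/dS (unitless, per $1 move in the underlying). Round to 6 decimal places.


Answer: Delta = 0.616216

Derivation:
d1 = 0.2955578281; d2 = -0.0862798338
phi(d1) = 0.3818926434; exp(-qT) = 1.0000000000; exp(-rT) = 0.9660883397
N(d1) = 0.6162161081
Delta = exp(-qT) * N(d1) = 1.0000000000 * 0.6162161081 = 0.616216


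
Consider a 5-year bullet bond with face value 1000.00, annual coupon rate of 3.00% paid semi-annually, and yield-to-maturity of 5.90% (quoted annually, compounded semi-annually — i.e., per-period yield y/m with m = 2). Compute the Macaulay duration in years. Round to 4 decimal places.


Answer: Macaulay duration = 4.6530 years

Derivation:
Coupon per period c = face * coupon_rate / m = 15.000000
Periods per year m = 2; per-period yield y/m = 0.029500
Number of cashflows N = 10
Cashflows (t years, CF_t, discount factor 1/(1+y/m)^(m*t), PV):
  t = 0.5000: CF_t = 15.000000, DF = 0.971345, PV = 14.570180
  t = 1.0000: CF_t = 15.000000, DF = 0.943512, PV = 14.152676
  t = 1.5000: CF_t = 15.000000, DF = 0.916476, PV = 13.747135
  t = 2.0000: CF_t = 15.000000, DF = 0.890214, PV = 13.353215
  t = 2.5000: CF_t = 15.000000, DF = 0.864706, PV = 12.970583
  t = 3.0000: CF_t = 15.000000, DF = 0.839928, PV = 12.598915
  t = 3.5000: CF_t = 15.000000, DF = 0.815860, PV = 12.237897
  t = 4.0000: CF_t = 15.000000, DF = 0.792482, PV = 11.887224
  t = 4.5000: CF_t = 15.000000, DF = 0.769773, PV = 11.546599
  t = 5.0000: CF_t = 1015.000000, DF = 0.747716, PV = 758.931419
Price P = sum_t PV_t = 875.995845
Macaulay numerator sum_t t * PV_t:
  t * PV_t at t = 0.5000: 7.285090
  t * PV_t at t = 1.0000: 14.152676
  t * PV_t at t = 1.5000: 20.620703
  t * PV_t at t = 2.0000: 26.706431
  t * PV_t at t = 2.5000: 32.426458
  t * PV_t at t = 3.0000: 37.796746
  t * PV_t at t = 3.5000: 42.832640
  t * PV_t at t = 4.0000: 47.548897
  t * PV_t at t = 4.5000: 51.959698
  t * PV_t at t = 5.0000: 3794.657096
Macaulay duration D = (sum_t t * PV_t) / P = 4075.986434 / 875.995845 = 4.652975


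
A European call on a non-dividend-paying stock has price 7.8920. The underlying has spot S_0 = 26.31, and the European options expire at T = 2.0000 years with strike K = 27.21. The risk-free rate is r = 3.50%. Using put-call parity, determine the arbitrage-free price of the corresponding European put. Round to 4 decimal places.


Put-call parity: C - P = S_0 * exp(-qT) - K * exp(-rT).
S_0 * exp(-qT) = 26.3100 * 1.00000000 = 26.31000000
K * exp(-rT) = 27.2100 * 0.93239382 = 25.37043584
P = C - S*exp(-qT) + K*exp(-rT)
P = 7.8920 - 26.31000000 + 25.37043584 = 6.9524

Answer: Put price = 6.9524


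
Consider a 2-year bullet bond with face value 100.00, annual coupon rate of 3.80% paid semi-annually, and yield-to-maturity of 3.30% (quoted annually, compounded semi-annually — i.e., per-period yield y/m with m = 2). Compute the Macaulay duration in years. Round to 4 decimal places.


Coupon per period c = face * coupon_rate / m = 1.900000
Periods per year m = 2; per-period yield y/m = 0.016500
Number of cashflows N = 4
Cashflows (t years, CF_t, discount factor 1/(1+y/m)^(m*t), PV):
  t = 0.5000: CF_t = 1.900000, DF = 0.983768, PV = 1.869159
  t = 1.0000: CF_t = 1.900000, DF = 0.967799, PV = 1.838818
  t = 1.5000: CF_t = 1.900000, DF = 0.952090, PV = 1.808970
  t = 2.0000: CF_t = 101.900000, DF = 0.936635, PV = 95.443125
Price P = sum_t PV_t = 100.960073
Macaulay numerator sum_t t * PV_t:
  t * PV_t at t = 0.5000: 0.934579
  t * PV_t at t = 1.0000: 1.838818
  t * PV_t at t = 1.5000: 2.713456
  t * PV_t at t = 2.0000: 190.886251
Macaulay duration D = (sum_t t * PV_t) / P = 196.373104 / 100.960073 = 1.945057

Answer: Macaulay duration = 1.9451 years


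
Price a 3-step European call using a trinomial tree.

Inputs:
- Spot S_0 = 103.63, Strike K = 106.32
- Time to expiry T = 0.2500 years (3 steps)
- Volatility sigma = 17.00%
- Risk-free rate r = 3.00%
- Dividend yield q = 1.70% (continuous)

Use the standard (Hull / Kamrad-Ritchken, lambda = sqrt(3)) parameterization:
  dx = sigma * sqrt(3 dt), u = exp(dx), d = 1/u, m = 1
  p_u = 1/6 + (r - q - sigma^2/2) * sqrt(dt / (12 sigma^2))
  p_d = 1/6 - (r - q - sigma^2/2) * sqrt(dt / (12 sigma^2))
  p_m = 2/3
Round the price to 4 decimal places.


Answer: Price = V(0,0) = 2.5448

Derivation:
dt = T/N = 0.083333; dx = sigma*sqrt(3*dt) = 0.085000
u = exp(dx) = 1.088717; d = 1/u = 0.918512
p_u = 0.165956, p_m = 0.666667, p_d = 0.167377
Discount per step: exp(-r*dt) = 0.997503
Stock lattice S(k, j) with j the centered position index:
  k=0: S(0,+0) = 103.6300
  k=1: S(1,-1) = 95.1854; S(1,+0) = 103.6300; S(1,+1) = 112.8237
  k=2: S(2,-2) = 87.4290; S(2,-1) = 95.1854; S(2,+0) = 103.6300; S(2,+1) = 112.8237; S(2,+2) = 122.8331
  k=3: S(3,-3) = 80.3046; S(3,-2) = 87.4290; S(3,-1) = 95.1854; S(3,+0) = 103.6300; S(3,+1) = 112.8237; S(3,+2) = 122.8331; S(3,+3) = 133.7305
Terminal payoffs V(N, j) = max(S_T - K, 0):
  V(3,-3) = 0.000000; V(3,-2) = 0.000000; V(3,-1) = 0.000000; V(3,+0) = 0.000000; V(3,+1) = 6.503750; V(3,+2) = 16.513142; V(3,+3) = 27.410538
Backward induction: V(k, j) = exp(-r*dt) * [p_u * V(k+1, j+1) + p_m * V(k+1, j) + p_d * V(k+1, j-1)]
  V(2,-2) = exp(-r*dt) * [p_u*0.000000 + p_m*0.000000 + p_d*0.000000] = 0.000000
  V(2,-1) = exp(-r*dt) * [p_u*0.000000 + p_m*0.000000 + p_d*0.000000] = 0.000000
  V(2,+0) = exp(-r*dt) * [p_u*6.503750 + p_m*0.000000 + p_d*0.000000] = 1.076641
  V(2,+1) = exp(-r*dt) * [p_u*16.513142 + p_m*6.503750 + p_d*0.000000] = 7.058617
  V(2,+2) = exp(-r*dt) * [p_u*27.410538 + p_m*16.513142 + p_d*6.503750] = 16.604718
  V(1,-1) = exp(-r*dt) * [p_u*1.076641 + p_m*0.000000 + p_d*0.000000] = 0.178229
  V(1,+0) = exp(-r*dt) * [p_u*7.058617 + p_m*1.076641 + p_d*0.000000] = 1.884462
  V(1,+1) = exp(-r*dt) * [p_u*16.604718 + p_m*7.058617 + p_d*1.076641] = 7.622521
  V(0,+0) = exp(-r*dt) * [p_u*7.622521 + p_m*1.884462 + p_d*0.178229] = 2.544772


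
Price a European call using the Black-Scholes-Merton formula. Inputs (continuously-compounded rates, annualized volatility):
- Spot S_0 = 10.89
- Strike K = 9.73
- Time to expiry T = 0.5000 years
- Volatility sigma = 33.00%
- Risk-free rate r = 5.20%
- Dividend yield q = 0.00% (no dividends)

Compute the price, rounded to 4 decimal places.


Answer: Price = 1.8120

Derivation:
d1 = (ln(S/K) + (r - q + 0.5*sigma^2) * T) / (sigma * sqrt(T)) = 0.71077534
d2 = d1 - sigma * sqrt(T) = 0.47743010
exp(-rT) = 0.97433509; exp(-qT) = 1.00000000
C = S_0 * exp(-qT) * N(d1) - K * exp(-rT) * N(d2)
N(d1) = 0.76138827; N(d2) = 0.68347206
C = 10.8900 * 1.00000000 * 0.76138827 - 9.7300 * 0.97433509 * 0.68347206 = 1.8120


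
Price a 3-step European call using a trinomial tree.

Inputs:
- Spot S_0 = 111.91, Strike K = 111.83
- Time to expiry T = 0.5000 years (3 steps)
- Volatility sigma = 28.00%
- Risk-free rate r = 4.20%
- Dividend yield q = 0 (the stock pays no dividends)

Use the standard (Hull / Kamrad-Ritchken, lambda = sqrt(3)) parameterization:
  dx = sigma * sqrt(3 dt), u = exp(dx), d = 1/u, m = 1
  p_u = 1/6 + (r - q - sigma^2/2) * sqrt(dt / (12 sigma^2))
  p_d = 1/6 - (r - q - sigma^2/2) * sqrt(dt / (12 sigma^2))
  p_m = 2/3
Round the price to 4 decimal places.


Answer: Price = V(0,0) = 9.1806

Derivation:
dt = T/N = 0.166667; dx = sigma*sqrt(3*dt) = 0.197990
u = exp(dx) = 1.218950; d = 1/u = 0.820378
p_u = 0.167845, p_m = 0.666667, p_d = 0.165488
Discount per step: exp(-r*dt) = 0.993024
Stock lattice S(k, j) with j the centered position index:
  k=0: S(0,+0) = 111.9100
  k=1: S(1,-1) = 91.8085; S(1,+0) = 111.9100; S(1,+1) = 136.4127
  k=2: S(2,-2) = 75.3177; S(2,-1) = 91.8085; S(2,+0) = 111.9100; S(2,+1) = 136.4127; S(2,+2) = 166.2803
  k=3: S(3,-3) = 61.7890; S(3,-2) = 75.3177; S(3,-1) = 91.8085; S(3,+0) = 111.9100; S(3,+1) = 136.4127; S(3,+2) = 166.2803; S(3,+3) = 202.6874
Terminal payoffs V(N, j) = max(S_T - K, 0):
  V(3,-3) = 0.000000; V(3,-2) = 0.000000; V(3,-1) = 0.000000; V(3,+0) = 0.080000; V(3,+1) = 24.582704; V(3,+2) = 54.450276; V(3,+3) = 90.857356
Backward induction: V(k, j) = exp(-r*dt) * [p_u * V(k+1, j+1) + p_m * V(k+1, j) + p_d * V(k+1, j-1)]
  V(2,-2) = exp(-r*dt) * [p_u*0.000000 + p_m*0.000000 + p_d*0.000000] = 0.000000
  V(2,-1) = exp(-r*dt) * [p_u*0.080000 + p_m*0.000000 + p_d*0.000000] = 0.013334
  V(2,+0) = exp(-r*dt) * [p_u*24.582704 + p_m*0.080000 + p_d*0.000000] = 4.150268
  V(2,+1) = exp(-r*dt) * [p_u*54.450276 + p_m*24.582704 + p_d*0.080000] = 25.362762
  V(2,+2) = exp(-r*dt) * [p_u*90.857356 + p_m*54.450276 + p_d*24.582704] = 55.230331
  V(1,-1) = exp(-r*dt) * [p_u*4.150268 + p_m*0.013334 + p_d*0.000000] = 0.700571
  V(1,+0) = exp(-r*dt) * [p_u*25.362762 + p_m*4.150268 + p_d*0.013334] = 6.977058
  V(1,+1) = exp(-r*dt) * [p_u*55.230331 + p_m*25.362762 + p_d*4.150268] = 26.678071
  V(0,+0) = exp(-r*dt) * [p_u*26.678071 + p_m*6.977058 + p_d*0.700571] = 9.180604


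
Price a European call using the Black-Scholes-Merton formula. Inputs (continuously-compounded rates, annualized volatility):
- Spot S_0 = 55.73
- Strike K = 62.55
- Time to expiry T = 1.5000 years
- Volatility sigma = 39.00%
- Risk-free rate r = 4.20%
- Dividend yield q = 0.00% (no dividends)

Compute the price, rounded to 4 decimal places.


Answer: Price = 9.3661

Derivation:
d1 = (ln(S/K) + (r - q + 0.5*sigma^2) * T) / (sigma * sqrt(T)) = 0.12902188
d2 = d1 - sigma * sqrt(T) = -0.34862862
exp(-rT) = 0.93894347; exp(-qT) = 1.00000000
C = S_0 * exp(-qT) * N(d1) - K * exp(-rT) * N(d2)
N(d1) = 0.55132983; N(d2) = 0.36368407
C = 55.7300 * 1.00000000 * 0.55132983 - 62.5500 * 0.93894347 * 0.36368407 = 9.3661


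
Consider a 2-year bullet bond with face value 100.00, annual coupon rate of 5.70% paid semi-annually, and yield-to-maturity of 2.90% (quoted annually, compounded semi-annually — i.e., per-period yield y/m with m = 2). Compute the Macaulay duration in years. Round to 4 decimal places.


Coupon per period c = face * coupon_rate / m = 2.850000
Periods per year m = 2; per-period yield y/m = 0.014500
Number of cashflows N = 4
Cashflows (t years, CF_t, discount factor 1/(1+y/m)^(m*t), PV):
  t = 0.5000: CF_t = 2.850000, DF = 0.985707, PV = 2.809266
  t = 1.0000: CF_t = 2.850000, DF = 0.971619, PV = 2.769114
  t = 1.5000: CF_t = 2.850000, DF = 0.957732, PV = 2.729535
  t = 2.0000: CF_t = 102.850000, DF = 0.944043, PV = 97.094827
Price P = sum_t PV_t = 105.402741
Macaulay numerator sum_t t * PV_t:
  t * PV_t at t = 0.5000: 1.404633
  t * PV_t at t = 1.0000: 2.769114
  t * PV_t at t = 1.5000: 4.094303
  t * PV_t at t = 2.0000: 194.189653
Macaulay duration D = (sum_t t * PV_t) / P = 202.457702 / 105.402741 = 1.920801

Answer: Macaulay duration = 1.9208 years


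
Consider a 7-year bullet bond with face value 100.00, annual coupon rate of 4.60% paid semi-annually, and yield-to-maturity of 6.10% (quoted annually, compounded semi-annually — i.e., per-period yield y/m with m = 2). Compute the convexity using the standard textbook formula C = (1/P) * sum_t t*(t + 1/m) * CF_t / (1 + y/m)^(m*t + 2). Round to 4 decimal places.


Answer: Convexity = 40.2708

Derivation:
Coupon per period c = face * coupon_rate / m = 2.300000
Periods per year m = 2; per-period yield y/m = 0.030500
Number of cashflows N = 14
Cashflows (t years, CF_t, discount factor 1/(1+y/m)^(m*t), PV):
  t = 0.5000: CF_t = 2.300000, DF = 0.970403, PV = 2.231926
  t = 1.0000: CF_t = 2.300000, DF = 0.941681, PV = 2.165867
  t = 1.5000: CF_t = 2.300000, DF = 0.913810, PV = 2.101764
  t = 2.0000: CF_t = 2.300000, DF = 0.886764, PV = 2.039557
  t = 2.5000: CF_t = 2.300000, DF = 0.860518, PV = 1.979192
  t = 3.0000: CF_t = 2.300000, DF = 0.835049, PV = 1.920613
  t = 3.5000: CF_t = 2.300000, DF = 0.810334, PV = 1.863768
  t = 4.0000: CF_t = 2.300000, DF = 0.786350, PV = 1.808606
  t = 4.5000: CF_t = 2.300000, DF = 0.763076, PV = 1.755076
  t = 5.0000: CF_t = 2.300000, DF = 0.740491, PV = 1.703130
  t = 5.5000: CF_t = 2.300000, DF = 0.718575, PV = 1.652722
  t = 6.0000: CF_t = 2.300000, DF = 0.697307, PV = 1.603806
  t = 6.5000: CF_t = 2.300000, DF = 0.676669, PV = 1.556338
  t = 7.0000: CF_t = 102.300000, DF = 0.656641, PV = 67.174383
Price P = sum_t PV_t = 91.556748
Convexity numerator sum_t t*(t + 1/m) * CF_t / (1+y/m)^(m*t + 2):
  t = 0.5000: term = 1.050882
  t = 1.0000: term = 3.059336
  t = 1.5000: term = 5.937575
  t = 2.0000: term = 9.603065
  t = 2.5000: term = 13.978260
  t = 3.0000: term = 18.990359
  t = 3.5000: term = 24.571061
  t = 4.0000: term = 30.656345
  t = 4.5000: term = 37.186251
  t = 5.0000: term = 44.104670
  t = 5.5000: term = 51.359150
  t = 6.0000: term = 58.900706
  t = 6.5000: term = 66.683639
  t = 7.0000: term = 3320.985652
Convexity = (1/P) * sum = 3687.066950 / 91.556748 = 40.270838


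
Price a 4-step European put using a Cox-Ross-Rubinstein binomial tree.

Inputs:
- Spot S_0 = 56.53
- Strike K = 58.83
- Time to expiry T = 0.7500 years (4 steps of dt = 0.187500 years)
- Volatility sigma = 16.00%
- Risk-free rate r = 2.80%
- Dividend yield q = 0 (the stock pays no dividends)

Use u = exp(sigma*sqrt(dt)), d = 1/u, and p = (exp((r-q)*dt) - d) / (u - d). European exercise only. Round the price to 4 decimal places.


Answer: Price = V(0,0) = 3.8277

Derivation:
dt = T/N = 0.187500
u = exp(sigma*sqrt(dt)) = 1.071738; d = 1/u = 0.933063
p = (exp((r-q)*dt) - d) / (u - d) = 0.520644
Discount per step: exp(-r*dt) = 0.994764
Stock lattice S(k, i) with i counting down-moves:
  k=0: S(0,0) = 56.5300
  k=1: S(1,0) = 60.5854; S(1,1) = 52.7461
  k=2: S(2,0) = 64.9317; S(2,1) = 56.5300; S(2,2) = 49.2154
  k=3: S(3,0) = 69.5898; S(3,1) = 60.5854; S(3,2) = 52.7461; S(3,3) = 45.9211
  k=4: S(4,0) = 74.5820; S(4,1) = 64.9317; S(4,2) = 56.5300; S(4,3) = 49.2154; S(4,4) = 42.8473
Terminal payoffs V(N, i) = max(K - S_T, 0):
  V(4,0) = 0.000000; V(4,1) = 0.000000; V(4,2) = 2.300000; V(4,3) = 9.614559; V(4,4) = 15.982670
Backward induction: V(k, i) = exp(-r*dt) * [p * V(k+1, i) + (1-p) * V(k+1, i+1)].
  V(3,0) = exp(-r*dt) * [p*0.000000 + (1-p)*0.000000] = 0.000000
  V(3,1) = exp(-r*dt) * [p*0.000000 + (1-p)*2.300000] = 1.096745
  V(3,2) = exp(-r*dt) * [p*2.300000 + (1-p)*9.614559] = 5.775873
  V(3,3) = exp(-r*dt) * [p*9.614559 + (1-p)*15.982670] = 12.600821
  V(2,0) = exp(-r*dt) * [p*0.000000 + (1-p)*1.096745] = 0.522978
  V(2,1) = exp(-r*dt) * [p*1.096745 + (1-p)*5.775873] = 3.322224
  V(2,2) = exp(-r*dt) * [p*5.775873 + (1-p)*12.600821] = 9.000076
  V(1,0) = exp(-r*dt) * [p*0.522978 + (1-p)*3.322224] = 1.855048
  V(1,1) = exp(-r*dt) * [p*3.322224 + (1-p)*9.000076] = 6.012287
  V(0,0) = exp(-r*dt) * [p*1.855048 + (1-p)*6.012287] = 3.827696


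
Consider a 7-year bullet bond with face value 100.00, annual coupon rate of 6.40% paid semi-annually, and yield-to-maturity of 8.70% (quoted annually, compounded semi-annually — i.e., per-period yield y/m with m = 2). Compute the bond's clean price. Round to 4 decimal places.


Answer: Price = 88.1283

Derivation:
Coupon per period c = face * coupon_rate / m = 3.200000
Periods per year m = 2; per-period yield y/m = 0.043500
Number of cashflows N = 14
Cashflows (t years, CF_t, discount factor 1/(1+y/m)^(m*t), PV):
  t = 0.5000: CF_t = 3.200000, DF = 0.958313, PV = 3.066603
  t = 1.0000: CF_t = 3.200000, DF = 0.918365, PV = 2.938766
  t = 1.5000: CF_t = 3.200000, DF = 0.880081, PV = 2.816259
  t = 2.0000: CF_t = 3.200000, DF = 0.843393, PV = 2.698859
  t = 2.5000: CF_t = 3.200000, DF = 0.808235, PV = 2.586352
  t = 3.0000: CF_t = 3.200000, DF = 0.774543, PV = 2.478536
  t = 3.5000: CF_t = 3.200000, DF = 0.742254, PV = 2.375214
  t = 4.0000: CF_t = 3.200000, DF = 0.711312, PV = 2.276200
  t = 4.5000: CF_t = 3.200000, DF = 0.681660, PV = 2.181313
  t = 5.0000: CF_t = 3.200000, DF = 0.653244, PV = 2.090381
  t = 5.5000: CF_t = 3.200000, DF = 0.626013, PV = 2.003240
  t = 6.0000: CF_t = 3.200000, DF = 0.599916, PV = 1.919732
  t = 6.5000: CF_t = 3.200000, DF = 0.574908, PV = 1.839705
  t = 7.0000: CF_t = 103.200000, DF = 0.550942, PV = 56.857184
Price P = sum_t PV_t = 88.128344


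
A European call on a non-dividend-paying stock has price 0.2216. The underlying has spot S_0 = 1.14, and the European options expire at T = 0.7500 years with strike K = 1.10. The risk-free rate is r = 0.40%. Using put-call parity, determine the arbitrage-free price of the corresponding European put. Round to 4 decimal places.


Put-call parity: C - P = S_0 * exp(-qT) - K * exp(-rT).
S_0 * exp(-qT) = 1.1400 * 1.00000000 = 1.14000000
K * exp(-rT) = 1.1000 * 0.99700450 = 1.09670495
P = C - S*exp(-qT) + K*exp(-rT)
P = 0.2216 - 1.14000000 + 1.09670495 = 0.1783

Answer: Put price = 0.1783


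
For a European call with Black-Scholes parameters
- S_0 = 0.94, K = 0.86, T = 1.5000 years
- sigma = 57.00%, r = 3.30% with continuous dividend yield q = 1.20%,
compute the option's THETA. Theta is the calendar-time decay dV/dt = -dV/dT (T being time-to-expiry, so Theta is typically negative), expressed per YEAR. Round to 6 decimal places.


d1 = 0.5215873068; d2 = -0.1765172699
phi(d1) = 0.3482045472; exp(-qT) = 0.9821610324; exp(-rT) = 0.9517051581
Theta = -S*exp(-qT)*phi(d1)*sigma/(2*sqrt(T)) - r*K*exp(-rT)*N(d2) + q*S*exp(-qT)*N(d1)
N(d1) = 0.6990211485; N(d2) = 0.4299437911; sqrt(T) = 1.2247448714
Term 1 = -0.9400 * 0.9821610324 * 0.3482045472 * 0.5700 / (2 * 1.2247448714) = -0.0748073416
Term 2 = -0.0330 * 0.8600 * 0.9517051581 * 0.4299437911 = -0.0116125206
Term 3 = 0.0120 * 0.9400 * 0.9821610324 * 0.6990211485 = 0.0077442990
Theta = -0.0748073416 + (-0.0116125206) + (0.0077442990) = -0.078676

Answer: Theta = -0.078676
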